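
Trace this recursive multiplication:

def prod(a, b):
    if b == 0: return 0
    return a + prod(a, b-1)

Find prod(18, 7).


prod(18, 7) = 18 + prod(18, 6)
prod(18, 6) = 18 + prod(18, 5)
prod(18, 5) = 18 + prod(18, 4)
prod(18, 4) = 18 + prod(18, 3)
prod(18, 3) = 18 + prod(18, 2)
prod(18, 2) = 18 + prod(18, 1)
prod(18, 1) = 18 + prod(18, 0)
prod(18, 0) = 0  (base case)
Total: 18 + 18 + 18 + 18 + 18 + 18 + 18 + 0 = 126

126


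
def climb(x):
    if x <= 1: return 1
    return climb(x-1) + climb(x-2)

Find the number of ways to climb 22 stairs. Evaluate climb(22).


Building up from base cases:
climb(0) = 1
climb(1) = 1
climb(2) = climb(1) + climb(0) = 1 + 1 = 2
climb(3) = climb(2) + climb(1) = 2 + 1 = 3
climb(4) = climb(3) + climb(2) = 3 + 2 = 5
climb(5) = climb(4) + climb(3) = 5 + 3 = 8
climb(6) = climb(5) + climb(4) = 8 + 5 = 13
climb(7) = climb(6) + climb(5) = 13 + 8 = 21
climb(8) = climb(7) + climb(6) = 21 + 13 = 34
climb(9) = climb(8) + climb(7) = 34 + 21 = 55
climb(10) = climb(9) + climb(8) = 55 + 34 = 89
climb(11) = climb(10) + climb(9) = 89 + 55 = 144
climb(12) = climb(11) + climb(10) = 144 + 89 = 233
climb(13) = climb(12) + climb(11) = 233 + 144 = 377
climb(14) = climb(13) + climb(12) = 377 + 233 = 610
climb(15) = climb(14) + climb(13) = 610 + 377 = 987
climb(16) = climb(15) + climb(14) = 987 + 610 = 1597
climb(17) = climb(16) + climb(15) = 1597 + 987 = 2584
climb(18) = climb(17) + climb(16) = 2584 + 1597 = 4181
climb(19) = climb(18) + climb(17) = 4181 + 2584 = 6765
climb(20) = climb(19) + climb(18) = 6765 + 4181 = 10946
climb(21) = climb(20) + climb(19) = 10946 + 6765 = 17711
climb(22) = climb(21) + climb(20) = 17711 + 10946 = 28657

28657


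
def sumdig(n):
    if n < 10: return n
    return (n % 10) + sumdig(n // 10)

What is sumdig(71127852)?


sumdig(71127852) = 2 + sumdig(7112785)
sumdig(7112785) = 5 + sumdig(711278)
sumdig(711278) = 8 + sumdig(71127)
sumdig(71127) = 7 + sumdig(7112)
sumdig(7112) = 2 + sumdig(711)
sumdig(711) = 1 + sumdig(71)
sumdig(71) = 1 + sumdig(7)
sumdig(7) = 7  (base case)
Total: 2 + 5 + 8 + 7 + 2 + 1 + 1 + 7 = 33

33


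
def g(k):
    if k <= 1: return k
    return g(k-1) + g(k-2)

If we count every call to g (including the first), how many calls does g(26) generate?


Let C(n) = total calls for g(n)
C(0) = 1, C(1) = 1
C(2) = 1 + C(1) + C(0) = 1 + 1 + 1 = 3
C(3) = 1 + C(2) + C(1) = 1 + 3 + 1 = 5
C(4) = 1 + C(3) + C(2) = 1 + 5 + 3 = 9
C(5) = 1 + C(4) + C(3) = 1 + 9 + 5 = 15
C(6) = 1 + C(5) + C(4) = 1 + 15 + 9 = 25
C(7) = 1 + C(6) + C(5) = 1 + 25 + 15 = 41
C(8) = 1 + C(7) + C(6) = 1 + 41 + 25 = 67
C(9) = 1 + C(8) + C(7) = 1 + 67 + 41 = 109
C(10) = 1 + C(9) + C(8) = 1 + 109 + 67 = 177
C(11) = 1 + C(10) + C(9) = 1 + 177 + 109 = 287
C(12) = 1 + C(11) + C(10) = 1 + 287 + 177 = 465
C(13) = 1 + C(12) + C(11) = 1 + 465 + 287 = 753
C(14) = 1 + C(13) + C(12) = 1 + 753 + 465 = 1219
C(15) = 1 + C(14) + C(13) = 1 + 1219 + 753 = 1973
C(16) = 1 + C(15) + C(14) = 1 + 1973 + 1219 = 3193
C(17) = 1 + C(16) + C(15) = 1 + 3193 + 1973 = 5167
C(18) = 1 + C(17) + C(16) = 1 + 5167 + 3193 = 8361
C(19) = 1 + C(18) + C(17) = 1 + 8361 + 5167 = 13529
C(20) = 1 + C(19) + C(18) = 1 + 13529 + 8361 = 21891
C(21) = 1 + C(20) + C(19) = 1 + 21891 + 13529 = 35421
C(22) = 1 + C(21) + C(20) = 1 + 35421 + 21891 = 57313
C(23) = 1 + C(22) + C(21) = 1 + 57313 + 35421 = 92735
C(24) = 1 + C(23) + C(22) = 1 + 92735 + 57313 = 150049
C(25) = 1 + C(24) + C(23) = 1 + 150049 + 92735 = 242785
C(26) = 1 + C(25) + C(24) = 1 + 242785 + 150049 = 392835

392835


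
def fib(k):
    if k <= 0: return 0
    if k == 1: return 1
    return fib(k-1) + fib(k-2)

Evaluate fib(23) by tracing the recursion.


Computing fib(23) bottom-up:
fib(0) = 0
fib(1) = 1
fib(2) = fib(1) + fib(0) = 1 + 0 = 1
fib(3) = fib(2) + fib(1) = 1 + 1 = 2
fib(4) = fib(3) + fib(2) = 2 + 1 = 3
fib(5) = fib(4) + fib(3) = 3 + 2 = 5
fib(6) = fib(5) + fib(4) = 5 + 3 = 8
fib(7) = fib(6) + fib(5) = 8 + 5 = 13
fib(8) = fib(7) + fib(6) = 13 + 8 = 21
fib(9) = fib(8) + fib(7) = 21 + 13 = 34
fib(10) = fib(9) + fib(8) = 34 + 21 = 55
fib(11) = fib(10) + fib(9) = 55 + 34 = 89
fib(12) = fib(11) + fib(10) = 89 + 55 = 144
fib(13) = fib(12) + fib(11) = 144 + 89 = 233
fib(14) = fib(13) + fib(12) = 233 + 144 = 377
fib(15) = fib(14) + fib(13) = 377 + 233 = 610
fib(16) = fib(15) + fib(14) = 610 + 377 = 987
fib(17) = fib(16) + fib(15) = 987 + 610 = 1597
fib(18) = fib(17) + fib(16) = 1597 + 987 = 2584
fib(19) = fib(18) + fib(17) = 2584 + 1597 = 4181
fib(20) = fib(19) + fib(18) = 4181 + 2584 = 6765
fib(21) = fib(20) + fib(19) = 6765 + 4181 = 10946
fib(22) = fib(21) + fib(20) = 10946 + 6765 = 17711
fib(23) = fib(22) + fib(21) = 17711 + 10946 = 28657

28657


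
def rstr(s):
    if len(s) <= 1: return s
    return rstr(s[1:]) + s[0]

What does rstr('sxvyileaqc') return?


rstr('sxvyileaqc') = rstr('xvyileaqc') + 's'
rstr('xvyileaqc') = rstr('vyileaqc') + 'x'
rstr('vyileaqc') = rstr('yileaqc') + 'v'
rstr('yileaqc') = rstr('ileaqc') + 'y'
rstr('ileaqc') = rstr('leaqc') + 'i'
rstr('leaqc') = rstr('eaqc') + 'l'
rstr('eaqc') = rstr('aqc') + 'e'
rstr('aqc') = rstr('qc') + 'a'
rstr('qc') = rstr('c') + 'q'
rstr('c') = 'c'  (base case)
Concatenating: 'c' + 'q' + 'a' + 'e' + 'l' + 'i' + 'y' + 'v' + 'x' + 's' = 'cqaeliyvxs'

cqaeliyvxs


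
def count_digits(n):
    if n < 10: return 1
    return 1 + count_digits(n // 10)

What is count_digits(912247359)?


count_digits(912247359) = 1 + count_digits(91224735)
count_digits(91224735) = 1 + count_digits(9122473)
count_digits(9122473) = 1 + count_digits(912247)
count_digits(912247) = 1 + count_digits(91224)
count_digits(91224) = 1 + count_digits(9122)
count_digits(9122) = 1 + count_digits(912)
count_digits(912) = 1 + count_digits(91)
count_digits(91) = 1 + count_digits(9)
count_digits(9) = 1  (base case: 9 < 10)
Unwinding: 1 + 1 + 1 + 1 + 1 + 1 + 1 + 1 + 1 = 9

9


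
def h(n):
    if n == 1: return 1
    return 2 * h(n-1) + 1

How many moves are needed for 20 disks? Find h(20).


h(20) = 2 * h(19) + 1
h(19) = 2 * h(18) + 1
h(18) = 2 * h(17) + 1
h(17) = 2 * h(16) + 1
h(16) = 2 * h(15) + 1
h(15) = 2 * h(14) + 1
h(14) = 2 * h(13) + 1
h(13) = 2 * h(12) + 1
h(12) = 2 * h(11) + 1
h(11) = 2 * h(10) + 1
h(10) = 2 * h(9) + 1
h(9) = 2 * h(8) + 1
h(8) = 2 * h(7) + 1
h(7) = 2 * h(6) + 1
h(6) = 2 * h(5) + 1
h(5) = 2 * h(4) + 1
h(4) = 2 * h(3) + 1
h(3) = 2 * h(2) + 1
h(2) = 2 * h(1) + 1
h(1) = 1  (base case)
h(2) = 2 * 1 + 1 = 3
h(3) = 2 * 3 + 1 = 7
h(4) = 2 * 7 + 1 = 15
h(5) = 2 * 15 + 1 = 31
h(6) = 2 * 31 + 1 = 63
h(7) = 2 * 63 + 1 = 127
h(8) = 2 * 127 + 1 = 255
h(9) = 2 * 255 + 1 = 511
h(10) = 2 * 511 + 1 = 1023
h(11) = 2 * 1023 + 1 = 2047
h(12) = 2 * 2047 + 1 = 4095
h(13) = 2 * 4095 + 1 = 8191
h(14) = 2 * 8191 + 1 = 16383
h(15) = 2 * 16383 + 1 = 32767
h(16) = 2 * 32767 + 1 = 65535
h(17) = 2 * 65535 + 1 = 131071
h(18) = 2 * 131071 + 1 = 262143
h(19) = 2 * 262143 + 1 = 524287
h(20) = 2 * 524287 + 1 = 1048575

1048575


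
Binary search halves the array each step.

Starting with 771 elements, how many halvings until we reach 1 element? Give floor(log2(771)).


771 / 2 = 385
385 / 2 = 192
192 / 2 = 96
96 / 2 = 48
48 / 2 = 24
24 / 2 = 12
12 / 2 = 6
6 / 2 = 3
3 / 2 = 1
Reached 1 after 9 halvings

9


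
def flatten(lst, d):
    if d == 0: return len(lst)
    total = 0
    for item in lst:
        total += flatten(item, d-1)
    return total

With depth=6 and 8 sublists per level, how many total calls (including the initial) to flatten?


At depth 0 (root): 1 call
At depth 1: each of 1 parents calls flatten on 8 children = 8 calls
At depth 2: each of 8 parents calls flatten on 8 children = 64 calls
At depth 3: each of 64 parents calls flatten on 8 children = 512 calls
At depth 4: each of 512 parents calls flatten on 8 children = 4096 calls
At depth 5: each of 4096 parents calls flatten on 8 children = 32768 calls
At depth 6: each of 32768 parents calls flatten on 8 children = 262144 calls
Total: 1 + 8 + 64 + 512 + 4096 + 32768 + 262144 = 299593

299593


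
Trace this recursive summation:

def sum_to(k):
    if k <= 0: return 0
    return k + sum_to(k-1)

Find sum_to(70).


sum_to(70)
= 70 + 69 + 68 + 67 + 66 + 65 + 64 + 63 + 62 + 61 + 60 + 59 + 58 + 57 + 56 + 55 + 54 + 53 + 52 + 51 + 50 + 49 + 48 + 47 + 46 + 45 + 44 + 43 + 42 + 41 + 40 + 39 + 38 + 37 + 36 + 35 + 34 + 33 + 32 + 31 + 30 + 29 + 28 + 27 + 26 + 25 + 24 + 23 + 22 + 21 + 20 + 19 + 18 + 17 + 16 + 15 + 14 + 13 + 12 + 11 + 10 + 9 + 8 + 7 + 6 + 5 + 4 + 3 + 2 + 1 + sum_to(0)
= 70 + 69 + 68 + 67 + 66 + 65 + 64 + 63 + 62 + 61 + 60 + 59 + 58 + 57 + 56 + 55 + 54 + 53 + 52 + 51 + 50 + 49 + 48 + 47 + 46 + 45 + 44 + 43 + 42 + 41 + 40 + 39 + 38 + 37 + 36 + 35 + 34 + 33 + 32 + 31 + 30 + 29 + 28 + 27 + 26 + 25 + 24 + 23 + 22 + 21 + 20 + 19 + 18 + 17 + 16 + 15 + 14 + 13 + 12 + 11 + 10 + 9 + 8 + 7 + 6 + 5 + 4 + 3 + 2 + 1 + 0
= 2485

2485


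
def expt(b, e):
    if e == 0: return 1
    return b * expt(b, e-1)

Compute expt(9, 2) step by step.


expt(9, 2)
= 9 * expt(9, 1)
= 9 * 9 * expt(9, 0)
= 9 * 9 * 1
= 81

81


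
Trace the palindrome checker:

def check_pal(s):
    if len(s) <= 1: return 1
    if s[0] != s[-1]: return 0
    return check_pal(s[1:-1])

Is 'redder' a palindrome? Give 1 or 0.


check_pal('redder'): s[0]='r' == s[-1]='r' -> check check_pal('edde')
check_pal('edde'): s[0]='e' == s[-1]='e' -> check check_pal('dd')
check_pal('dd'): s[0]='d' == s[-1]='d' -> check check_pal('')
check_pal(''): len <= 1 -> return 1  (base case)
Result: 1 (palindrome)

1


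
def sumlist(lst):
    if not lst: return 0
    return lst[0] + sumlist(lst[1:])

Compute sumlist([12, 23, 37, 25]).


sumlist([12, 23, 37, 25]) = 12 + sumlist([23, 37, 25])
sumlist([23, 37, 25]) = 23 + sumlist([37, 25])
sumlist([37, 25]) = 37 + sumlist([25])
sumlist([25]) = 25 + sumlist([])
sumlist([]) = 0  (base case)
Total: 12 + 23 + 37 + 25 + 0 = 97

97


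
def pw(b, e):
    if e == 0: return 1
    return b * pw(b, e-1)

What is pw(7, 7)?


pw(7, 7)
= 7 * pw(7, 6)
= 7 * 7 * pw(7, 5)
= 7 * 7 * 7 * pw(7, 4)
= 7 * 7 * 7 * 7 * pw(7, 3)
= 7 * 7 * 7 * 7 * 7 * pw(7, 2)
= 7 * 7 * 7 * 7 * 7 * 7 * pw(7, 1)
= 7 * 7 * 7 * 7 * 7 * 7 * 7 * pw(7, 0)
= 7 * 7 * 7 * 7 * 7 * 7 * 7 * 1
= 823543

823543


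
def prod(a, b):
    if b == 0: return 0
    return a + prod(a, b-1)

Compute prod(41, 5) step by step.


prod(41, 5) = 41 + prod(41, 4)
prod(41, 4) = 41 + prod(41, 3)
prod(41, 3) = 41 + prod(41, 2)
prod(41, 2) = 41 + prod(41, 1)
prod(41, 1) = 41 + prod(41, 0)
prod(41, 0) = 0  (base case)
Total: 41 + 41 + 41 + 41 + 41 + 0 = 205

205


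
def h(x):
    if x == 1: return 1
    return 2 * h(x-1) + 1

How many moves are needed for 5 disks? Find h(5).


h(5) = 2 * h(4) + 1
h(4) = 2 * h(3) + 1
h(3) = 2 * h(2) + 1
h(2) = 2 * h(1) + 1
h(1) = 1  (base case)
h(2) = 2 * 1 + 1 = 3
h(3) = 2 * 3 + 1 = 7
h(4) = 2 * 7 + 1 = 15
h(5) = 2 * 15 + 1 = 31

31


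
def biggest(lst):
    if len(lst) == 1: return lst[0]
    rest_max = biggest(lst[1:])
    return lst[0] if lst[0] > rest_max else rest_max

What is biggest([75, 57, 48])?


biggest([75, 57, 48]): compare 75 with biggest([57, 48])
biggest([57, 48]): compare 57 with biggest([48])
biggest([48]) = 48  (base case)
Compare 57 with 48 -> 57
Compare 75 with 57 -> 75

75


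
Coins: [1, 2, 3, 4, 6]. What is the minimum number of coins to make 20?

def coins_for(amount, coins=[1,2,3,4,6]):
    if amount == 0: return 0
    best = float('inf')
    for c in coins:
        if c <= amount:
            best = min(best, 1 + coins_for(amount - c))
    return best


Building up with DP:
coins_for(0) = 0
coins_for(1) = min(1+coins_for(0)=1+0=1) = 1
coins_for(2) = min(1+coins_for(1)=1+1=2, 1+coins_for(0)=1+0=1) = 1
coins_for(3) = min(1+coins_for(2)=1+1=2, 1+coins_for(1)=1+1=2, 1+coins_for(0)=1+0=1) = 1
coins_for(4) = min(1+coins_for(3)=1+1=2, 1+coins_for(2)=1+1=2, 1+coins_for(1)=1+1=2, 1+coins_for(0)=1+0=1) = 1
coins_for(5) = min(1+coins_for(4)=1+1=2, 1+coins_for(3)=1+1=2, 1+coins_for(2)=1+1=2, 1+coins_for(1)=1+1=2) = 2
coins_for(6) = min(1+coins_for(5)=1+2=3, 1+coins_for(4)=1+1=2, 1+coins_for(3)=1+1=2, 1+coins_for(2)=1+1=2, 1+coins_for(0)=1+0=1) = 1
coins_for(7) = min(1+coins_for(6)=1+1=2, 1+coins_for(5)=1+2=3, 1+coins_for(4)=1+1=2, 1+coins_for(3)=1+1=2, 1+coins_for(1)=1+1=2) = 2
coins_for(8) = min(1+coins_for(7)=1+2=3, 1+coins_for(6)=1+1=2, 1+coins_for(5)=1+2=3, 1+coins_for(4)=1+1=2, 1+coins_for(2)=1+1=2) = 2
coins_for(9) = min(1+coins_for(8)=1+2=3, 1+coins_for(7)=1+2=3, 1+coins_for(6)=1+1=2, 1+coins_for(5)=1+2=3, 1+coins_for(3)=1+1=2) = 2
coins_for(10) = min(1+coins_for(9)=1+2=3, 1+coins_for(8)=1+2=3, 1+coins_for(7)=1+2=3, 1+coins_for(6)=1+1=2, 1+coins_for(4)=1+1=2) = 2
coins_for(11) = min(1+coins_for(10)=1+2=3, 1+coins_for(9)=1+2=3, 1+coins_for(8)=1+2=3, 1+coins_for(7)=1+2=3, 1+coins_for(5)=1+2=3) = 3
coins_for(12) = min(1+coins_for(11)=1+3=4, 1+coins_for(10)=1+2=3, 1+coins_for(9)=1+2=3, 1+coins_for(8)=1+2=3, 1+coins_for(6)=1+1=2) = 2
coins_for(13) = min(1+coins_for(12)=1+2=3, 1+coins_for(11)=1+3=4, 1+coins_for(10)=1+2=3, 1+coins_for(9)=1+2=3, 1+coins_for(7)=1+2=3) = 3
coins_for(14) = min(1+coins_for(13)=1+3=4, 1+coins_for(12)=1+2=3, 1+coins_for(11)=1+3=4, 1+coins_for(10)=1+2=3, 1+coins_for(8)=1+2=3) = 3
coins_for(15) = min(1+coins_for(14)=1+3=4, 1+coins_for(13)=1+3=4, 1+coins_for(12)=1+2=3, 1+coins_for(11)=1+3=4, 1+coins_for(9)=1+2=3) = 3
coins_for(16) = min(1+coins_for(15)=1+3=4, 1+coins_for(14)=1+3=4, 1+coins_for(13)=1+3=4, 1+coins_for(12)=1+2=3, 1+coins_for(10)=1+2=3) = 3
coins_for(17) = min(1+coins_for(16)=1+3=4, 1+coins_for(15)=1+3=4, 1+coins_for(14)=1+3=4, 1+coins_for(13)=1+3=4, 1+coins_for(11)=1+3=4) = 4
coins_for(18) = min(1+coins_for(17)=1+4=5, 1+coins_for(16)=1+3=4, 1+coins_for(15)=1+3=4, 1+coins_for(14)=1+3=4, 1+coins_for(12)=1+2=3) = 3
coins_for(19) = min(1+coins_for(18)=1+3=4, 1+coins_for(17)=1+4=5, 1+coins_for(16)=1+3=4, 1+coins_for(15)=1+3=4, 1+coins_for(13)=1+3=4) = 4
coins_for(20) = min(1+coins_for(19)=1+4=5, 1+coins_for(18)=1+3=4, 1+coins_for(17)=1+4=5, 1+coins_for(16)=1+3=4, 1+coins_for(14)=1+3=4) = 4

4


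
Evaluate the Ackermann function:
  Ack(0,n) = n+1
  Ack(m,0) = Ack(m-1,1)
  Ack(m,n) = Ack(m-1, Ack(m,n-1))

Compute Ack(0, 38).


Ack(0, 38) = 39
Result: Ack(0, 38) = 39

39


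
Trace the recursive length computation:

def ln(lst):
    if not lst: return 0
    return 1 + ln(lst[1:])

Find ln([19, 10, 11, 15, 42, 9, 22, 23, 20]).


ln([19, 10, 11, 15, 42, 9, 22, 23, 20]) = 1 + ln([10, 11, 15, 42, 9, 22, 23, 20])
ln([10, 11, 15, 42, 9, 22, 23, 20]) = 1 + ln([11, 15, 42, 9, 22, 23, 20])
ln([11, 15, 42, 9, 22, 23, 20]) = 1 + ln([15, 42, 9, 22, 23, 20])
ln([15, 42, 9, 22, 23, 20]) = 1 + ln([42, 9, 22, 23, 20])
ln([42, 9, 22, 23, 20]) = 1 + ln([9, 22, 23, 20])
ln([9, 22, 23, 20]) = 1 + ln([22, 23, 20])
ln([22, 23, 20]) = 1 + ln([23, 20])
ln([23, 20]) = 1 + ln([20])
ln([20]) = 1 + ln([])
ln([]) = 0  (base case)
Unwinding: 1 + 1 + 1 + 1 + 1 + 1 + 1 + 1 + 1 + 0 = 9

9


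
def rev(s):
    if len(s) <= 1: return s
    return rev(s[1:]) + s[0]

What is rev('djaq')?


rev('djaq') = rev('jaq') + 'd'
rev('jaq') = rev('aq') + 'j'
rev('aq') = rev('q') + 'a'
rev('q') = 'q'  (base case)
Concatenating: 'q' + 'a' + 'j' + 'd' = 'qajd'

qajd


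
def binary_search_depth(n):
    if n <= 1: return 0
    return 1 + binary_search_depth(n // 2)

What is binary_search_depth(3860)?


3860 / 2 = 1930
1930 / 2 = 965
965 / 2 = 482
482 / 2 = 241
241 / 2 = 120
120 / 2 = 60
60 / 2 = 30
30 / 2 = 15
15 / 2 = 7
7 / 2 = 3
3 / 2 = 1
Reached 1 after 11 halvings

11


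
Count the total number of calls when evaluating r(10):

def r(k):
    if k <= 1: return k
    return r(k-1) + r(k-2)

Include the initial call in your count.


Let C(n) = total calls for r(n)
C(0) = 1, C(1) = 1
C(2) = 1 + C(1) + C(0) = 1 + 1 + 1 = 3
C(3) = 1 + C(2) + C(1) = 1 + 3 + 1 = 5
C(4) = 1 + C(3) + C(2) = 1 + 5 + 3 = 9
C(5) = 1 + C(4) + C(3) = 1 + 9 + 5 = 15
C(6) = 1 + C(5) + C(4) = 1 + 15 + 9 = 25
C(7) = 1 + C(6) + C(5) = 1 + 25 + 15 = 41
C(8) = 1 + C(7) + C(6) = 1 + 41 + 25 = 67
C(9) = 1 + C(8) + C(7) = 1 + 67 + 41 = 109
C(10) = 1 + C(9) + C(8) = 1 + 109 + 67 = 177

177


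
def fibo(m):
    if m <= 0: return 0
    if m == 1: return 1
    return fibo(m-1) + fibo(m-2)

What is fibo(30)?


Computing fibo(30) bottom-up:
fibo(0) = 0
fibo(1) = 1
fibo(2) = fibo(1) + fibo(0) = 1 + 0 = 1
fibo(3) = fibo(2) + fibo(1) = 1 + 1 = 2
fibo(4) = fibo(3) + fibo(2) = 2 + 1 = 3
fibo(5) = fibo(4) + fibo(3) = 3 + 2 = 5
fibo(6) = fibo(5) + fibo(4) = 5 + 3 = 8
fibo(7) = fibo(6) + fibo(5) = 8 + 5 = 13
fibo(8) = fibo(7) + fibo(6) = 13 + 8 = 21
fibo(9) = fibo(8) + fibo(7) = 21 + 13 = 34
fibo(10) = fibo(9) + fibo(8) = 34 + 21 = 55
fibo(11) = fibo(10) + fibo(9) = 55 + 34 = 89
fibo(12) = fibo(11) + fibo(10) = 89 + 55 = 144
fibo(13) = fibo(12) + fibo(11) = 144 + 89 = 233
fibo(14) = fibo(13) + fibo(12) = 233 + 144 = 377
fibo(15) = fibo(14) + fibo(13) = 377 + 233 = 610
fibo(16) = fibo(15) + fibo(14) = 610 + 377 = 987
fibo(17) = fibo(16) + fibo(15) = 987 + 610 = 1597
fibo(18) = fibo(17) + fibo(16) = 1597 + 987 = 2584
fibo(19) = fibo(18) + fibo(17) = 2584 + 1597 = 4181
fibo(20) = fibo(19) + fibo(18) = 4181 + 2584 = 6765
fibo(21) = fibo(20) + fibo(19) = 6765 + 4181 = 10946
fibo(22) = fibo(21) + fibo(20) = 10946 + 6765 = 17711
fibo(23) = fibo(22) + fibo(21) = 17711 + 10946 = 28657
fibo(24) = fibo(23) + fibo(22) = 28657 + 17711 = 46368
fibo(25) = fibo(24) + fibo(23) = 46368 + 28657 = 75025
fibo(26) = fibo(25) + fibo(24) = 75025 + 46368 = 121393
fibo(27) = fibo(26) + fibo(25) = 121393 + 75025 = 196418
fibo(28) = fibo(27) + fibo(26) = 196418 + 121393 = 317811
fibo(29) = fibo(28) + fibo(27) = 317811 + 196418 = 514229
fibo(30) = fibo(29) + fibo(28) = 514229 + 317811 = 832040

832040


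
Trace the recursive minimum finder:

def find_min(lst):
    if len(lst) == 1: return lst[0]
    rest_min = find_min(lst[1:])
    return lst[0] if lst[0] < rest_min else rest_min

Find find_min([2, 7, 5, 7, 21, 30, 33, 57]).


find_min([2, 7, 5, 7, 21, 30, 33, 57]): compare 2 with find_min([7, 5, 7, 21, 30, 33, 57])
find_min([7, 5, 7, 21, 30, 33, 57]): compare 7 with find_min([5, 7, 21, 30, 33, 57])
find_min([5, 7, 21, 30, 33, 57]): compare 5 with find_min([7, 21, 30, 33, 57])
find_min([7, 21, 30, 33, 57]): compare 7 with find_min([21, 30, 33, 57])
find_min([21, 30, 33, 57]): compare 21 with find_min([30, 33, 57])
find_min([30, 33, 57]): compare 30 with find_min([33, 57])
find_min([33, 57]): compare 33 with find_min([57])
find_min([57]) = 57  (base case)
Compare 33 with 57 -> 33
Compare 30 with 33 -> 30
Compare 21 with 30 -> 21
Compare 7 with 21 -> 7
Compare 5 with 7 -> 5
Compare 7 with 5 -> 5
Compare 2 with 5 -> 2

2


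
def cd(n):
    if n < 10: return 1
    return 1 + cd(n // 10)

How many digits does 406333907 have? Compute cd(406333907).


cd(406333907) = 1 + cd(40633390)
cd(40633390) = 1 + cd(4063339)
cd(4063339) = 1 + cd(406333)
cd(406333) = 1 + cd(40633)
cd(40633) = 1 + cd(4063)
cd(4063) = 1 + cd(406)
cd(406) = 1 + cd(40)
cd(40) = 1 + cd(4)
cd(4) = 1  (base case: 4 < 10)
Unwinding: 1 + 1 + 1 + 1 + 1 + 1 + 1 + 1 + 1 = 9

9


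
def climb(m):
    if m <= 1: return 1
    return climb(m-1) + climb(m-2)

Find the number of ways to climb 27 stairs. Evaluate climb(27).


Building up from base cases:
climb(0) = 1
climb(1) = 1
climb(2) = climb(1) + climb(0) = 1 + 1 = 2
climb(3) = climb(2) + climb(1) = 2 + 1 = 3
climb(4) = climb(3) + climb(2) = 3 + 2 = 5
climb(5) = climb(4) + climb(3) = 5 + 3 = 8
climb(6) = climb(5) + climb(4) = 8 + 5 = 13
climb(7) = climb(6) + climb(5) = 13 + 8 = 21
climb(8) = climb(7) + climb(6) = 21 + 13 = 34
climb(9) = climb(8) + climb(7) = 34 + 21 = 55
climb(10) = climb(9) + climb(8) = 55 + 34 = 89
climb(11) = climb(10) + climb(9) = 89 + 55 = 144
climb(12) = climb(11) + climb(10) = 144 + 89 = 233
climb(13) = climb(12) + climb(11) = 233 + 144 = 377
climb(14) = climb(13) + climb(12) = 377 + 233 = 610
climb(15) = climb(14) + climb(13) = 610 + 377 = 987
climb(16) = climb(15) + climb(14) = 987 + 610 = 1597
climb(17) = climb(16) + climb(15) = 1597 + 987 = 2584
climb(18) = climb(17) + climb(16) = 2584 + 1597 = 4181
climb(19) = climb(18) + climb(17) = 4181 + 2584 = 6765
climb(20) = climb(19) + climb(18) = 6765 + 4181 = 10946
climb(21) = climb(20) + climb(19) = 10946 + 6765 = 17711
climb(22) = climb(21) + climb(20) = 17711 + 10946 = 28657
climb(23) = climb(22) + climb(21) = 28657 + 17711 = 46368
climb(24) = climb(23) + climb(22) = 46368 + 28657 = 75025
climb(25) = climb(24) + climb(23) = 75025 + 46368 = 121393
climb(26) = climb(25) + climb(24) = 121393 + 75025 = 196418
climb(27) = climb(26) + climb(25) = 196418 + 121393 = 317811

317811


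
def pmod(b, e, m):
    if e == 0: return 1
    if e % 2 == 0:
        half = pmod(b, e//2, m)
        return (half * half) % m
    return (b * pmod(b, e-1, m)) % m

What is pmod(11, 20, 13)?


pmod(11, 20, 13): e is even, compute pmod(11, 10, 13)
  pmod(11, 10, 13): e is even, compute pmod(11, 5, 13)
    pmod(11, 5, 13): e is odd, compute pmod(11, 4, 13)
      pmod(11, 4, 13): e is even, compute pmod(11, 2, 13)
        pmod(11, 2, 13): e is even, compute pmod(11, 1, 13)
          pmod(11, 1, 13): e is odd, compute pmod(11, 0, 13)
          pmod(11, 0, 13) = 1
          (11 * 1) % 13 = 11
        half=11, (11*11) % 13 = 4
      half=4, (4*4) % 13 = 3
    (11 * 3) % 13 = 7
  half=7, (7*7) % 13 = 10
half=10, (10*10) % 13 = 9

9


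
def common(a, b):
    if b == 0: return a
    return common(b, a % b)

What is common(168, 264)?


common(168, 264) = common(264, 168)
common(264, 168) = common(168, 96)
common(168, 96) = common(96, 72)
common(96, 72) = common(72, 24)
common(72, 24) = common(24, 0)
common(24, 0) = 24  (base case)

24


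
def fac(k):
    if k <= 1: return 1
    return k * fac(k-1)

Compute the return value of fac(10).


fac(10)
= 10 * fac(9)
= 10 * 9 * fac(8)
= 10 * 9 * 8 * fac(7)
= 10 * 9 * 8 * 7 * fac(6)
= 10 * 9 * 8 * 7 * 6 * fac(5)
= 10 * 9 * 8 * 7 * 6 * 5 * fac(4)
= 10 * 9 * 8 * 7 * 6 * 5 * 4 * fac(3)
= 10 * 9 * 8 * 7 * 6 * 5 * 4 * 3 * fac(2)
= 10 * 9 * 8 * 7 * 6 * 5 * 4 * 3 * 2 * fac(1)
= 10 * 9 * 8 * 7 * 6 * 5 * 4 * 3 * 2 * 1
= 3628800

3628800


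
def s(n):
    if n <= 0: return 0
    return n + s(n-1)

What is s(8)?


s(8)
= 8 + 7 + 6 + 5 + 4 + 3 + 2 + 1 + s(0)
= 8 + 7 + 6 + 5 + 4 + 3 + 2 + 1 + 0
= 36

36


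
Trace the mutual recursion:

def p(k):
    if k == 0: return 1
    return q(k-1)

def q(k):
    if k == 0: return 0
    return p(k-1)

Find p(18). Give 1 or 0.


p(18) = q(17)
q(17) = p(16)
p(16) = q(15)
q(15) = p(14)
p(14) = q(13)
q(13) = p(12)
p(12) = q(11)
q(11) = p(10)
p(10) = q(9)
q(9) = p(8)
p(8) = q(7)
q(7) = p(6)
p(6) = q(5)
q(5) = p(4)
p(4) = q(3)
q(3) = p(2)
p(2) = q(1)
q(1) = p(0)
p(0) = 1  (base case)
Result: 1

1


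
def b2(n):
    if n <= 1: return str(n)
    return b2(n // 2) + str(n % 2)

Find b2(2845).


b2(2845) = b2(1422) + '1'
b2(1422) = b2(711) + '0'
b2(711) = b2(355) + '1'
b2(355) = b2(177) + '1'
b2(177) = b2(88) + '1'
b2(88) = b2(44) + '0'
b2(44) = b2(22) + '0'
b2(22) = b2(11) + '0'
b2(11) = b2(5) + '1'
b2(5) = b2(2) + '1'
b2(2) = b2(1) + '0'
b2(1) = '1'  (base case)
Concatenating: '1' + '0' + '1' + '1' + '0' + '0' + '0' + '1' + '1' + '1' + '0' + '1' = '101100011101'

101100011101


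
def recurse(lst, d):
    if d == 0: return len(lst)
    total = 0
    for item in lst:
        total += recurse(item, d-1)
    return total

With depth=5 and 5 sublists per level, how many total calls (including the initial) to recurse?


At depth 0 (root): 1 call
At depth 1: each of 1 parents calls recurse on 5 children = 5 calls
At depth 2: each of 5 parents calls recurse on 5 children = 25 calls
At depth 3: each of 25 parents calls recurse on 5 children = 125 calls
At depth 4: each of 125 parents calls recurse on 5 children = 625 calls
At depth 5: each of 625 parents calls recurse on 5 children = 3125 calls
Total: 1 + 5 + 25 + 125 + 625 + 3125 = 3906

3906


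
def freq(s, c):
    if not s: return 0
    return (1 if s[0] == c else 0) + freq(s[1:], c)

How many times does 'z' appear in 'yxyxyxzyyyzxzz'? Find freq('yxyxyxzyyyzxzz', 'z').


s[0]='y' != 'z' -> 0
s[0]='x' != 'z' -> 0
s[0]='y' != 'z' -> 0
s[0]='x' != 'z' -> 0
s[0]='y' != 'z' -> 0
s[0]='x' != 'z' -> 0
s[0]='z' == 'z' -> 1
s[0]='y' != 'z' -> 0
s[0]='y' != 'z' -> 0
s[0]='y' != 'z' -> 0
s[0]='z' == 'z' -> 1
s[0]='x' != 'z' -> 0
s[0]='z' == 'z' -> 1
s[0]='z' == 'z' -> 1
Sum: 0 + 0 + 0 + 0 + 0 + 0 + 1 + 0 + 0 + 0 + 1 + 0 + 1 + 1 = 4

4


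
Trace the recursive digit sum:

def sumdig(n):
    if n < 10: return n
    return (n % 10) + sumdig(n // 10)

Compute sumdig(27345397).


sumdig(27345397) = 7 + sumdig(2734539)
sumdig(2734539) = 9 + sumdig(273453)
sumdig(273453) = 3 + sumdig(27345)
sumdig(27345) = 5 + sumdig(2734)
sumdig(2734) = 4 + sumdig(273)
sumdig(273) = 3 + sumdig(27)
sumdig(27) = 7 + sumdig(2)
sumdig(2) = 2  (base case)
Total: 7 + 9 + 3 + 5 + 4 + 3 + 7 + 2 = 40

40


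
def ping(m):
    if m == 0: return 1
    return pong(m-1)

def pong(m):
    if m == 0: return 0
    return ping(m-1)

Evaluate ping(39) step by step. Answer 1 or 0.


ping(39) = pong(38)
pong(38) = ping(37)
ping(37) = pong(36)
pong(36) = ping(35)
ping(35) = pong(34)
pong(34) = ping(33)
ping(33) = pong(32)
pong(32) = ping(31)
ping(31) = pong(30)
pong(30) = ping(29)
ping(29) = pong(28)
pong(28) = ping(27)
ping(27) = pong(26)
pong(26) = ping(25)
ping(25) = pong(24)
pong(24) = ping(23)
ping(23) = pong(22)
pong(22) = ping(21)
ping(21) = pong(20)
pong(20) = ping(19)
ping(19) = pong(18)
pong(18) = ping(17)
ping(17) = pong(16)
pong(16) = ping(15)
ping(15) = pong(14)
pong(14) = ping(13)
ping(13) = pong(12)
pong(12) = ping(11)
ping(11) = pong(10)
pong(10) = ping(9)
ping(9) = pong(8)
pong(8) = ping(7)
ping(7) = pong(6)
pong(6) = ping(5)
ping(5) = pong(4)
pong(4) = ping(3)
ping(3) = pong(2)
pong(2) = ping(1)
ping(1) = pong(0)
pong(0) = 0  (base case)
Result: 0

0


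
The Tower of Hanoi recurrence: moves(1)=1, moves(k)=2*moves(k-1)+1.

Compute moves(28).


moves(28) = 2 * moves(27) + 1
moves(27) = 2 * moves(26) + 1
moves(26) = 2 * moves(25) + 1
moves(25) = 2 * moves(24) + 1
moves(24) = 2 * moves(23) + 1
moves(23) = 2 * moves(22) + 1
moves(22) = 2 * moves(21) + 1
moves(21) = 2 * moves(20) + 1
moves(20) = 2 * moves(19) + 1
moves(19) = 2 * moves(18) + 1
moves(18) = 2 * moves(17) + 1
moves(17) = 2 * moves(16) + 1
moves(16) = 2 * moves(15) + 1
moves(15) = 2 * moves(14) + 1
moves(14) = 2 * moves(13) + 1
moves(13) = 2 * moves(12) + 1
moves(12) = 2 * moves(11) + 1
moves(11) = 2 * moves(10) + 1
moves(10) = 2 * moves(9) + 1
moves(9) = 2 * moves(8) + 1
moves(8) = 2 * moves(7) + 1
moves(7) = 2 * moves(6) + 1
moves(6) = 2 * moves(5) + 1
moves(5) = 2 * moves(4) + 1
moves(4) = 2 * moves(3) + 1
moves(3) = 2 * moves(2) + 1
moves(2) = 2 * moves(1) + 1
moves(1) = 1  (base case)
moves(2) = 2 * 1 + 1 = 3
moves(3) = 2 * 3 + 1 = 7
moves(4) = 2 * 7 + 1 = 15
moves(5) = 2 * 15 + 1 = 31
moves(6) = 2 * 31 + 1 = 63
moves(7) = 2 * 63 + 1 = 127
moves(8) = 2 * 127 + 1 = 255
moves(9) = 2 * 255 + 1 = 511
moves(10) = 2 * 511 + 1 = 1023
moves(11) = 2 * 1023 + 1 = 2047
moves(12) = 2 * 2047 + 1 = 4095
moves(13) = 2 * 4095 + 1 = 8191
moves(14) = 2 * 8191 + 1 = 16383
moves(15) = 2 * 16383 + 1 = 32767
moves(16) = 2 * 32767 + 1 = 65535
moves(17) = 2 * 65535 + 1 = 131071
moves(18) = 2 * 131071 + 1 = 262143
moves(19) = 2 * 262143 + 1 = 524287
moves(20) = 2 * 524287 + 1 = 1048575
moves(21) = 2 * 1048575 + 1 = 2097151
moves(22) = 2 * 2097151 + 1 = 4194303
moves(23) = 2 * 4194303 + 1 = 8388607
moves(24) = 2 * 8388607 + 1 = 16777215
moves(25) = 2 * 16777215 + 1 = 33554431
moves(26) = 2 * 33554431 + 1 = 67108863
moves(27) = 2 * 67108863 + 1 = 134217727
moves(28) = 2 * 134217727 + 1 = 268435455

268435455


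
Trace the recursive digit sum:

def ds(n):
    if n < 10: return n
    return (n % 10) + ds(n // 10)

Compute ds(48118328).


ds(48118328) = 8 + ds(4811832)
ds(4811832) = 2 + ds(481183)
ds(481183) = 3 + ds(48118)
ds(48118) = 8 + ds(4811)
ds(4811) = 1 + ds(481)
ds(481) = 1 + ds(48)
ds(48) = 8 + ds(4)
ds(4) = 4  (base case)
Total: 8 + 2 + 3 + 8 + 1 + 1 + 8 + 4 = 35

35


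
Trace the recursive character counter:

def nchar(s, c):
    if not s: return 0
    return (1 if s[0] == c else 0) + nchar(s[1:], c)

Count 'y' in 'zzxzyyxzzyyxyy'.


s[0]='z' != 'y' -> 0
s[0]='z' != 'y' -> 0
s[0]='x' != 'y' -> 0
s[0]='z' != 'y' -> 0
s[0]='y' == 'y' -> 1
s[0]='y' == 'y' -> 1
s[0]='x' != 'y' -> 0
s[0]='z' != 'y' -> 0
s[0]='z' != 'y' -> 0
s[0]='y' == 'y' -> 1
s[0]='y' == 'y' -> 1
s[0]='x' != 'y' -> 0
s[0]='y' == 'y' -> 1
s[0]='y' == 'y' -> 1
Sum: 0 + 0 + 0 + 0 + 1 + 1 + 0 + 0 + 0 + 1 + 1 + 0 + 1 + 1 = 6

6


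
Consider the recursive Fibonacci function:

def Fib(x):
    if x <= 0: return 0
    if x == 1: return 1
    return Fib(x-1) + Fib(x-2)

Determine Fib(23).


Computing Fib(23) bottom-up:
Fib(0) = 0
Fib(1) = 1
Fib(2) = Fib(1) + Fib(0) = 1 + 0 = 1
Fib(3) = Fib(2) + Fib(1) = 1 + 1 = 2
Fib(4) = Fib(3) + Fib(2) = 2 + 1 = 3
Fib(5) = Fib(4) + Fib(3) = 3 + 2 = 5
Fib(6) = Fib(5) + Fib(4) = 5 + 3 = 8
Fib(7) = Fib(6) + Fib(5) = 8 + 5 = 13
Fib(8) = Fib(7) + Fib(6) = 13 + 8 = 21
Fib(9) = Fib(8) + Fib(7) = 21 + 13 = 34
Fib(10) = Fib(9) + Fib(8) = 34 + 21 = 55
Fib(11) = Fib(10) + Fib(9) = 55 + 34 = 89
Fib(12) = Fib(11) + Fib(10) = 89 + 55 = 144
Fib(13) = Fib(12) + Fib(11) = 144 + 89 = 233
Fib(14) = Fib(13) + Fib(12) = 233 + 144 = 377
Fib(15) = Fib(14) + Fib(13) = 377 + 233 = 610
Fib(16) = Fib(15) + Fib(14) = 610 + 377 = 987
Fib(17) = Fib(16) + Fib(15) = 987 + 610 = 1597
Fib(18) = Fib(17) + Fib(16) = 1597 + 987 = 2584
Fib(19) = Fib(18) + Fib(17) = 2584 + 1597 = 4181
Fib(20) = Fib(19) + Fib(18) = 4181 + 2584 = 6765
Fib(21) = Fib(20) + Fib(19) = 6765 + 4181 = 10946
Fib(22) = Fib(21) + Fib(20) = 10946 + 6765 = 17711
Fib(23) = Fib(22) + Fib(21) = 17711 + 10946 = 28657

28657


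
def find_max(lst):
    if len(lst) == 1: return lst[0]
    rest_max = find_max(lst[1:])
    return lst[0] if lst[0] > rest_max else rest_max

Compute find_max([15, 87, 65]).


find_max([15, 87, 65]): compare 15 with find_max([87, 65])
find_max([87, 65]): compare 87 with find_max([65])
find_max([65]) = 65  (base case)
Compare 87 with 65 -> 87
Compare 15 with 87 -> 87

87


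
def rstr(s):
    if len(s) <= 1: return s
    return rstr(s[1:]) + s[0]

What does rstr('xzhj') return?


rstr('xzhj') = rstr('zhj') + 'x'
rstr('zhj') = rstr('hj') + 'z'
rstr('hj') = rstr('j') + 'h'
rstr('j') = 'j'  (base case)
Concatenating: 'j' + 'h' + 'z' + 'x' = 'jhzx'

jhzx


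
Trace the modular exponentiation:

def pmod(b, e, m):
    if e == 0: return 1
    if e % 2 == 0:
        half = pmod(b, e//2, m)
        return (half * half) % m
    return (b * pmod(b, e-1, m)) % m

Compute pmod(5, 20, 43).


pmod(5, 20, 43): e is even, compute pmod(5, 10, 43)
  pmod(5, 10, 43): e is even, compute pmod(5, 5, 43)
    pmod(5, 5, 43): e is odd, compute pmod(5, 4, 43)
      pmod(5, 4, 43): e is even, compute pmod(5, 2, 43)
        pmod(5, 2, 43): e is even, compute pmod(5, 1, 43)
          pmod(5, 1, 43): e is odd, compute pmod(5, 0, 43)
          pmod(5, 0, 43) = 1
          (5 * 1) % 43 = 5
        half=5, (5*5) % 43 = 25
      half=25, (25*25) % 43 = 23
    (5 * 23) % 43 = 29
  half=29, (29*29) % 43 = 24
half=24, (24*24) % 43 = 17

17


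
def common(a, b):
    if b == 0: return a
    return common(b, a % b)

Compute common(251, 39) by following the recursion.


common(251, 39) = common(39, 17)
common(39, 17) = common(17, 5)
common(17, 5) = common(5, 2)
common(5, 2) = common(2, 1)
common(2, 1) = common(1, 0)
common(1, 0) = 1  (base case)

1


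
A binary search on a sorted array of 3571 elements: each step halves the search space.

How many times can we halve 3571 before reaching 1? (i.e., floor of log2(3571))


3571 / 2 = 1785
1785 / 2 = 892
892 / 2 = 446
446 / 2 = 223
223 / 2 = 111
111 / 2 = 55
55 / 2 = 27
27 / 2 = 13
13 / 2 = 6
6 / 2 = 3
3 / 2 = 1
Reached 1 after 11 halvings

11


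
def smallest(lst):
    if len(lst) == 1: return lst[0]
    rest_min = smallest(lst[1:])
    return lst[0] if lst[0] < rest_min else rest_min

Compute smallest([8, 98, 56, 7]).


smallest([8, 98, 56, 7]): compare 8 with smallest([98, 56, 7])
smallest([98, 56, 7]): compare 98 with smallest([56, 7])
smallest([56, 7]): compare 56 with smallest([7])
smallest([7]) = 7  (base case)
Compare 56 with 7 -> 7
Compare 98 with 7 -> 7
Compare 8 with 7 -> 7

7


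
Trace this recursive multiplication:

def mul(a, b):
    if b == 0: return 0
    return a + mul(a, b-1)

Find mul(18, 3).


mul(18, 3) = 18 + mul(18, 2)
mul(18, 2) = 18 + mul(18, 1)
mul(18, 1) = 18 + mul(18, 0)
mul(18, 0) = 0  (base case)
Total: 18 + 18 + 18 + 0 = 54

54


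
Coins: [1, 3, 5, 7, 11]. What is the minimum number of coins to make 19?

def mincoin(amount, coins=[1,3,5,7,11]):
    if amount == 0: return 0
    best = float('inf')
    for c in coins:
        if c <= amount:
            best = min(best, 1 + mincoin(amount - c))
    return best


Building up with DP:
mincoin(0) = 0
mincoin(1) = min(1+mincoin(0)=1+0=1) = 1
mincoin(2) = min(1+mincoin(1)=1+1=2) = 2
mincoin(3) = min(1+mincoin(2)=1+2=3, 1+mincoin(0)=1+0=1) = 1
mincoin(4) = min(1+mincoin(3)=1+1=2, 1+mincoin(1)=1+1=2) = 2
mincoin(5) = min(1+mincoin(4)=1+2=3, 1+mincoin(2)=1+2=3, 1+mincoin(0)=1+0=1) = 1
mincoin(6) = min(1+mincoin(5)=1+1=2, 1+mincoin(3)=1+1=2, 1+mincoin(1)=1+1=2) = 2
mincoin(7) = min(1+mincoin(6)=1+2=3, 1+mincoin(4)=1+2=3, 1+mincoin(2)=1+2=3, 1+mincoin(0)=1+0=1) = 1
mincoin(8) = min(1+mincoin(7)=1+1=2, 1+mincoin(5)=1+1=2, 1+mincoin(3)=1+1=2, 1+mincoin(1)=1+1=2) = 2
mincoin(9) = min(1+mincoin(8)=1+2=3, 1+mincoin(6)=1+2=3, 1+mincoin(4)=1+2=3, 1+mincoin(2)=1+2=3) = 3
mincoin(10) = min(1+mincoin(9)=1+3=4, 1+mincoin(7)=1+1=2, 1+mincoin(5)=1+1=2, 1+mincoin(3)=1+1=2) = 2
mincoin(11) = min(1+mincoin(10)=1+2=3, 1+mincoin(8)=1+2=3, 1+mincoin(6)=1+2=3, 1+mincoin(4)=1+2=3, 1+mincoin(0)=1+0=1) = 1
mincoin(12) = min(1+mincoin(11)=1+1=2, 1+mincoin(9)=1+3=4, 1+mincoin(7)=1+1=2, 1+mincoin(5)=1+1=2, 1+mincoin(1)=1+1=2) = 2
mincoin(13) = min(1+mincoin(12)=1+2=3, 1+mincoin(10)=1+2=3, 1+mincoin(8)=1+2=3, 1+mincoin(6)=1+2=3, 1+mincoin(2)=1+2=3) = 3
mincoin(14) = min(1+mincoin(13)=1+3=4, 1+mincoin(11)=1+1=2, 1+mincoin(9)=1+3=4, 1+mincoin(7)=1+1=2, 1+mincoin(3)=1+1=2) = 2
mincoin(15) = min(1+mincoin(14)=1+2=3, 1+mincoin(12)=1+2=3, 1+mincoin(10)=1+2=3, 1+mincoin(8)=1+2=3, 1+mincoin(4)=1+2=3) = 3
mincoin(16) = min(1+mincoin(15)=1+3=4, 1+mincoin(13)=1+3=4, 1+mincoin(11)=1+1=2, 1+mincoin(9)=1+3=4, 1+mincoin(5)=1+1=2) = 2
mincoin(17) = min(1+mincoin(16)=1+2=3, 1+mincoin(14)=1+2=3, 1+mincoin(12)=1+2=3, 1+mincoin(10)=1+2=3, 1+mincoin(6)=1+2=3) = 3
mincoin(18) = min(1+mincoin(17)=1+3=4, 1+mincoin(15)=1+3=4, 1+mincoin(13)=1+3=4, 1+mincoin(11)=1+1=2, 1+mincoin(7)=1+1=2) = 2
mincoin(19) = min(1+mincoin(18)=1+2=3, 1+mincoin(16)=1+2=3, 1+mincoin(14)=1+2=3, 1+mincoin(12)=1+2=3, 1+mincoin(8)=1+2=3) = 3

3


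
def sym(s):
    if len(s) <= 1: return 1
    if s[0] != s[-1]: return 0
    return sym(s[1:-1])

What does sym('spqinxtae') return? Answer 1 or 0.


sym('spqinxtae'): s[0]='s' != s[-1]='e' -> return 0
Result: 0 (not a palindrome)

0


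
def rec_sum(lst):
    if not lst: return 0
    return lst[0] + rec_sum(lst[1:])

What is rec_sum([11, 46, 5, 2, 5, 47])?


rec_sum([11, 46, 5, 2, 5, 47]) = 11 + rec_sum([46, 5, 2, 5, 47])
rec_sum([46, 5, 2, 5, 47]) = 46 + rec_sum([5, 2, 5, 47])
rec_sum([5, 2, 5, 47]) = 5 + rec_sum([2, 5, 47])
rec_sum([2, 5, 47]) = 2 + rec_sum([5, 47])
rec_sum([5, 47]) = 5 + rec_sum([47])
rec_sum([47]) = 47 + rec_sum([])
rec_sum([]) = 0  (base case)
Total: 11 + 46 + 5 + 2 + 5 + 47 + 0 = 116

116


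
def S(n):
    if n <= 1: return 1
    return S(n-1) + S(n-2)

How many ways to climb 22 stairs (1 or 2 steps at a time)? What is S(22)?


Building up from base cases:
S(0) = 1
S(1) = 1
S(2) = S(1) + S(0) = 1 + 1 = 2
S(3) = S(2) + S(1) = 2 + 1 = 3
S(4) = S(3) + S(2) = 3 + 2 = 5
S(5) = S(4) + S(3) = 5 + 3 = 8
S(6) = S(5) + S(4) = 8 + 5 = 13
S(7) = S(6) + S(5) = 13 + 8 = 21
S(8) = S(7) + S(6) = 21 + 13 = 34
S(9) = S(8) + S(7) = 34 + 21 = 55
S(10) = S(9) + S(8) = 55 + 34 = 89
S(11) = S(10) + S(9) = 89 + 55 = 144
S(12) = S(11) + S(10) = 144 + 89 = 233
S(13) = S(12) + S(11) = 233 + 144 = 377
S(14) = S(13) + S(12) = 377 + 233 = 610
S(15) = S(14) + S(13) = 610 + 377 = 987
S(16) = S(15) + S(14) = 987 + 610 = 1597
S(17) = S(16) + S(15) = 1597 + 987 = 2584
S(18) = S(17) + S(16) = 2584 + 1597 = 4181
S(19) = S(18) + S(17) = 4181 + 2584 = 6765
S(20) = S(19) + S(18) = 6765 + 4181 = 10946
S(21) = S(20) + S(19) = 10946 + 6765 = 17711
S(22) = S(21) + S(20) = 17711 + 10946 = 28657

28657


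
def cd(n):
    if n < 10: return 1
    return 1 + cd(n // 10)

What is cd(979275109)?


cd(979275109) = 1 + cd(97927510)
cd(97927510) = 1 + cd(9792751)
cd(9792751) = 1 + cd(979275)
cd(979275) = 1 + cd(97927)
cd(97927) = 1 + cd(9792)
cd(9792) = 1 + cd(979)
cd(979) = 1 + cd(97)
cd(97) = 1 + cd(9)
cd(9) = 1  (base case: 9 < 10)
Unwinding: 1 + 1 + 1 + 1 + 1 + 1 + 1 + 1 + 1 = 9

9


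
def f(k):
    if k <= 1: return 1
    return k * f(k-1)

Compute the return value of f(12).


f(12)
= 12 * f(11)
= 12 * 11 * f(10)
= 12 * 11 * 10 * f(9)
= 12 * 11 * 10 * 9 * f(8)
= 12 * 11 * 10 * 9 * 8 * f(7)
= 12 * 11 * 10 * 9 * 8 * 7 * f(6)
= 12 * 11 * 10 * 9 * 8 * 7 * 6 * f(5)
= 12 * 11 * 10 * 9 * 8 * 7 * 6 * 5 * f(4)
= 12 * 11 * 10 * 9 * 8 * 7 * 6 * 5 * 4 * f(3)
= 12 * 11 * 10 * 9 * 8 * 7 * 6 * 5 * 4 * 3 * f(2)
= 12 * 11 * 10 * 9 * 8 * 7 * 6 * 5 * 4 * 3 * 2 * f(1)
= 12 * 11 * 10 * 9 * 8 * 7 * 6 * 5 * 4 * 3 * 2 * 1
= 479001600

479001600


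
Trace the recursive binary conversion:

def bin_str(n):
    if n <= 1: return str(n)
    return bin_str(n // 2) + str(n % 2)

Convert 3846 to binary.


bin_str(3846) = bin_str(1923) + '0'
bin_str(1923) = bin_str(961) + '1'
bin_str(961) = bin_str(480) + '1'
bin_str(480) = bin_str(240) + '0'
bin_str(240) = bin_str(120) + '0'
bin_str(120) = bin_str(60) + '0'
bin_str(60) = bin_str(30) + '0'
bin_str(30) = bin_str(15) + '0'
bin_str(15) = bin_str(7) + '1'
bin_str(7) = bin_str(3) + '1'
bin_str(3) = bin_str(1) + '1'
bin_str(1) = '1'  (base case)
Concatenating: '1' + '1' + '1' + '1' + '0' + '0' + '0' + '0' + '0' + '1' + '1' + '0' = '111100000110'

111100000110


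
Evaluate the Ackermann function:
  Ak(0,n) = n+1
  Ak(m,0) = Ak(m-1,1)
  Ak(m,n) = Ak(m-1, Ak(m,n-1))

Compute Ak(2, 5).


Ak(2, 5) = Ak(1, Ak(2, 4))
  Ak(2, 4) = Ak(1, Ak(2, 3))
    Ak(2, 3) = Ak(1, Ak(2, 2))
      Ak(2, 2) = Ak(1, Ak(2, 1))
        Ak(2, 1) = Ak(1, Ak(2, 0))
          Ak(2, 0) = Ak(1, 1)
          Ak(1, 1) = Ak(0, Ak(1, 0))
          Ak(1, 0) = Ak(0, 1)
          Ak(0, 1) = 2
            = Ak(0, 2)
          Ak(0, 2) = 3
          = Ak(1, 3)
          Ak(1, 3) = Ak(0, Ak(1, 2))
          Ak(1, 2) = Ak(0, Ak(1, 1))
          Ak(1, 1) = Ak(0, Ak(1, 0))
          Ak(1, 0) = Ak(0, 1)
          Ak(0, 1) = 2
            = Ak(0, 2)
          Ak(0, 2) = 3
            = Ak(0, 3)
          Ak(0, 3) = 4
            = Ak(0, 4)
          Ak(0, 4) = 5
        = Ak(1, 5)
        Ak(1, 5) = Ak(0, Ak(1, 4))
... (trace truncated)
Result: Ak(2, 5) = 13

13


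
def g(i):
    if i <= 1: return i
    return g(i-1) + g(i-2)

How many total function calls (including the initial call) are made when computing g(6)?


Let C(n) = total calls for g(n)
C(0) = 1, C(1) = 1
C(2) = 1 + C(1) + C(0) = 1 + 1 + 1 = 3
C(3) = 1 + C(2) + C(1) = 1 + 3 + 1 = 5
C(4) = 1 + C(3) + C(2) = 1 + 5 + 3 = 9
C(5) = 1 + C(4) + C(3) = 1 + 9 + 5 = 15
C(6) = 1 + C(5) + C(4) = 1 + 15 + 9 = 25

25


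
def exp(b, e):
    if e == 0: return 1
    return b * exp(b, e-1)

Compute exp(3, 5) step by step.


exp(3, 5)
= 3 * exp(3, 4)
= 3 * 3 * exp(3, 3)
= 3 * 3 * 3 * exp(3, 2)
= 3 * 3 * 3 * 3 * exp(3, 1)
= 3 * 3 * 3 * 3 * 3 * exp(3, 0)
= 3 * 3 * 3 * 3 * 3 * 1
= 243

243


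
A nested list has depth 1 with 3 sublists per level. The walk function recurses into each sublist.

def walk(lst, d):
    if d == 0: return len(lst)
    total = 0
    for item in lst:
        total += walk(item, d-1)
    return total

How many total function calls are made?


At depth 0 (root): 1 call
At depth 1: each of 1 parents calls walk on 3 children = 3 calls
Total: 1 + 3 = 4

4


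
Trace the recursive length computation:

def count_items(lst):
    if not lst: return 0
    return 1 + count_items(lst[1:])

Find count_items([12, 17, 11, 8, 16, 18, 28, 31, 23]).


count_items([12, 17, 11, 8, 16, 18, 28, 31, 23]) = 1 + count_items([17, 11, 8, 16, 18, 28, 31, 23])
count_items([17, 11, 8, 16, 18, 28, 31, 23]) = 1 + count_items([11, 8, 16, 18, 28, 31, 23])
count_items([11, 8, 16, 18, 28, 31, 23]) = 1 + count_items([8, 16, 18, 28, 31, 23])
count_items([8, 16, 18, 28, 31, 23]) = 1 + count_items([16, 18, 28, 31, 23])
count_items([16, 18, 28, 31, 23]) = 1 + count_items([18, 28, 31, 23])
count_items([18, 28, 31, 23]) = 1 + count_items([28, 31, 23])
count_items([28, 31, 23]) = 1 + count_items([31, 23])
count_items([31, 23]) = 1 + count_items([23])
count_items([23]) = 1 + count_items([])
count_items([]) = 0  (base case)
Unwinding: 1 + 1 + 1 + 1 + 1 + 1 + 1 + 1 + 1 + 0 = 9

9
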